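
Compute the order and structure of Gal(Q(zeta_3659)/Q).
|Gal(Q(zeta_3659)/Q)| = phi(3659) = 3658; group ≅ (Z/3659Z)^* ≅ Z/3658Z

The n-th cyclotomic polynomial Φ_3659(x) is the minimal polynomial of zeta_3659 over Q and has degree phi(3659) = 3658. So Q(zeta_3659) is a degree-3658 Galois extension with Galois group (Z/3659Z)^*. (Z/3659Z)^* is cyclic since 3659 is an odd prime power (or 4). Hence Gal(Q(zeta_3659)/Q) ≅ Z/3658Z.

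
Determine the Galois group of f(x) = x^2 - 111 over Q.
Gal(K/Q) = Z/2Z (cyclic of order 2)

x^2 - 111 is irreducible over Q since 111 is not a rational square. The splitting field Q(sqrt(111)) has degree 2 over Q, and its unique nontrivial automorphism is sqrt(111) ↦ -sqrt(111). Hence Gal(Q(sqrt(111))/Q) = Z/2Z.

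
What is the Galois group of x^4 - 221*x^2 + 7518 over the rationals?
Gal(K/Q) = V_4 (Klein four-group, Z/2Z × Z/2Z)

f factors as (x^2 - 179)(x^2 - 42), so the splitting field is K = Q(sqrt(179), sqrt(42)). The elements 179, 42, 7518 are all non-squares in Q, so sqrt(179) and sqrt(42) generate independent quadratic extensions. Thus [K:Q] = 4 and Gal(K/Q) is generated by the two order-2 automorphisms sqrt(179) ↦ -sqrt(179) and sqrt(42) ↦ -sqrt(42), giving V_4.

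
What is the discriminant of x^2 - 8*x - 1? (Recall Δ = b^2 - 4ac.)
Δ = 68

For a quadratic a x^2 + b x + c the discriminant is Δ = b^2 - 4ac = (-8)^2 - 4*(1)*(-1) = 64 - (-4) = 68.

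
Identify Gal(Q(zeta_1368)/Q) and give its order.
|Gal(Q(zeta_1368)/Q)| = phi(1368) = 432; group ≅ (Z/1368Z)^* ≅ Z/2Z × Z/2Z × Z/6Z × Z/18Z

The n-th cyclotomic polynomial Φ_1368(x) is the minimal polynomial of zeta_1368 over Q and has degree phi(1368) = 432. So Q(zeta_1368) is a degree-432 Galois extension with Galois group (Z/1368Z)^*. By CRT, (Z/1368Z)^* ≅ (Z/8Z)^* × (Z/9Z)^* × (Z/19Z)^*. Each prime-power unit group is (Z/8Z)^* ≅ Z/2Z × Z/2Z; (Z/9Z)^* ≅ Z/6Z; (Z/19Z)^* ≅ Z/18Z. Hence Gal(Q(zeta_1368)/Q) ≅ Z/2Z × Z/2Z × Z/6Z × Z/18Z.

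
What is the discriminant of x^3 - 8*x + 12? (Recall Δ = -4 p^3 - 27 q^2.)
Δ = -1840

For a depressed cubic x^3 + p x + q the discriminant is Δ = -4 p^3 - 27 q^2 = -4*(-8)^3 - 27*(12)^2 = 2048 - 3888 = -1840.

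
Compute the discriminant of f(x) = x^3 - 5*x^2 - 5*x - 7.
Δ = -6848

For x^3 + a x^2 + b x + c the discriminant is Δ = 18 a b c - 4 a^3 c + a^2 b^2 - 4 b^3 - 27 c^2.
Plug a = -5, b = -5, c = -7:
  18*(-5)*(-5)*(-7) - 4*(-5)^3*(-7) + (-5)^2*(-5)^2 - 4*(-5)^3 - 27*(-7)^2
  = -3150 + (-3500) + 625 + (500) + (-1323)
  = -6848.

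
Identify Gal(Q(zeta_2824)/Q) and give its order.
|Gal(Q(zeta_2824)/Q)| = phi(2824) = 1408; group ≅ (Z/2824Z)^* ≅ Z/2Z × Z/2Z × Z/352Z

The n-th cyclotomic polynomial Φ_2824(x) is the minimal polynomial of zeta_2824 over Q and has degree phi(2824) = 1408. So Q(zeta_2824) is a degree-1408 Galois extension with Galois group (Z/2824Z)^*. By CRT, (Z/2824Z)^* ≅ (Z/8Z)^* × (Z/353Z)^*. Each prime-power unit group is (Z/8Z)^* ≅ Z/2Z × Z/2Z; (Z/353Z)^* ≅ Z/352Z. Hence Gal(Q(zeta_2824)/Q) ≅ Z/2Z × Z/2Z × Z/352Z.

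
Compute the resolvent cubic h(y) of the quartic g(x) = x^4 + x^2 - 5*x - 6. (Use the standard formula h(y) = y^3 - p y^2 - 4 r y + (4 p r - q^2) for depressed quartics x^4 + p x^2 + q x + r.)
h(y) = y^3 - y^2 + 24*y - 49

Identify coefficients: p = 1, q = -5, r = -6.
Plug into h(y) = y^3 - p y^2 - 4 r y + (4 p r - q^2):
  h(y) = y^3 - (1) y^2 - 4*(-6) y + (4*(1)*(-6) - (-5)^2)
       = y^3 + (-1) y^2 + (24) y + (-49).
Simplifying: h(y) = y^3 - y^2 + 24*y - 49.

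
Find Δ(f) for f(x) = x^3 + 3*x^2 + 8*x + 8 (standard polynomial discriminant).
Δ = -608

For x^3 + a x^2 + b x + c the discriminant is Δ = 18 a b c - 4 a^3 c + a^2 b^2 - 4 b^3 - 27 c^2.
Plug a = 3, b = 8, c = 8:
  18*(3)*(8)*(8) - 4*(3)^3*(8) + (3)^2*(8)^2 - 4*(8)^3 - 27*(8)^2
  = 3456 + (-864) + 576 + (-2048) + (-1728)
  = -608.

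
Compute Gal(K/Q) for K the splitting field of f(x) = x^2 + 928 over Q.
Gal(K/Q) = Z/2Z (cyclic of order 2)

x^2 + 928 is irreducible over Q since -928 is not a rational square. The splitting field Q(sqrt(-928)) has degree 2 over Q, and its unique nontrivial automorphism is sqrt(-928) ↦ -sqrt(-928). Hence Gal(Q(sqrt(-928))/Q) = Z/2Z.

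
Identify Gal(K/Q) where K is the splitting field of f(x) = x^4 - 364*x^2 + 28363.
Gal(K/Q) = V_4 (Klein four-group, Z/2Z × Z/2Z)

f factors as (x^2 - 251)(x^2 - 113), so the splitting field is K = Q(sqrt(251), sqrt(113)). The elements 251, 113, 28363 are all non-squares in Q, so sqrt(251) and sqrt(113) generate independent quadratic extensions. Thus [K:Q] = 4 and Gal(K/Q) is generated by the two order-2 automorphisms sqrt(251) ↦ -sqrt(251) and sqrt(113) ↦ -sqrt(113), giving V_4.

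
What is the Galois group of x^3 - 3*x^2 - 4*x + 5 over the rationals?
Gal(K/Q) = S_3 (symmetric group of order 6)

Compute the discriminant of x^3 + (-3)*x^2 + (-4)*x + (5): Δ = 1345. Since Δ is not a rational square, the Galois group is not contained in A_3; it must be the full S_3 (irreducibility of the cubic rules out anything smaller).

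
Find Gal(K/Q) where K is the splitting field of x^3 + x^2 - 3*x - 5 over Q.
Gal(K/Q) = S_3 (symmetric group of order 6)

Compute the discriminant of x^3 + (1)*x^2 + (-3)*x + (-5): Δ = -268. Since Δ is not a rational square, the Galois group is not contained in A_3; it must be the full S_3 (irreducibility of the cubic rules out anything smaller).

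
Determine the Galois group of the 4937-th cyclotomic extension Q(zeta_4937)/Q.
|Gal(Q(zeta_4937)/Q)| = phi(4937) = 4936; group ≅ (Z/4937Z)^* ≅ Z/4936Z

The n-th cyclotomic polynomial Φ_4937(x) is the minimal polynomial of zeta_4937 over Q and has degree phi(4937) = 4936. So Q(zeta_4937) is a degree-4936 Galois extension with Galois group (Z/4937Z)^*. (Z/4937Z)^* is cyclic since 4937 is an odd prime power (or 4). Hence Gal(Q(zeta_4937)/Q) ≅ Z/4936Z.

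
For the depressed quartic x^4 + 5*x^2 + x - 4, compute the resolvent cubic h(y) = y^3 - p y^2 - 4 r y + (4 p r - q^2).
h(y) = y^3 - 5*y^2 + 16*y - 81

Identify coefficients: p = 5, q = 1, r = -4.
Plug into h(y) = y^3 - p y^2 - 4 r y + (4 p r - q^2):
  h(y) = y^3 - (5) y^2 - 4*(-4) y + (4*(5)*(-4) - (1)^2)
       = y^3 + (-5) y^2 + (16) y + (-81).
Simplifying: h(y) = y^3 - 5*y^2 + 16*y - 81.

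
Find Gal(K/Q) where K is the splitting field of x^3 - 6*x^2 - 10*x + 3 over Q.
Gal(K/Q) = S_3 (symmetric group of order 6)

Compute the discriminant of x^3 + (-6)*x^2 + (-10)*x + (3): Δ = 13189. Since Δ is not a rational square, the Galois group is not contained in A_3; it must be the full S_3 (irreducibility of the cubic rules out anything smaller).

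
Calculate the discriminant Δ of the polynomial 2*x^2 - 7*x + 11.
Δ = -39

For a quadratic a x^2 + b x + c the discriminant is Δ = b^2 - 4ac = (-7)^2 - 4*(2)*(11) = 49 - (88) = -39.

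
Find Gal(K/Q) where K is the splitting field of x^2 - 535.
Gal(K/Q) = Z/2Z (cyclic of order 2)

x^2 - 535 is irreducible over Q since 535 is not a rational square. The splitting field Q(sqrt(535)) has degree 2 over Q, and its unique nontrivial automorphism is sqrt(535) ↦ -sqrt(535). Hence Gal(Q(sqrt(535))/Q) = Z/2Z.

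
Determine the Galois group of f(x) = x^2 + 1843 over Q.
Gal(K/Q) = Z/2Z (cyclic of order 2)

x^2 + 1843 is irreducible over Q since -1843 is not a rational square. The splitting field Q(sqrt(-1843)) has degree 2 over Q, and its unique nontrivial automorphism is sqrt(-1843) ↦ -sqrt(-1843). Hence Gal(Q(sqrt(-1843))/Q) = Z/2Z.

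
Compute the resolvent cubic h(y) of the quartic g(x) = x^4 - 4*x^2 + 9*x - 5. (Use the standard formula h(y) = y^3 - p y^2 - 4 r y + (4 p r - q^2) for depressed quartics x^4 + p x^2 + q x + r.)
h(y) = y^3 + 4*y^2 + 20*y - 1

Identify coefficients: p = -4, q = 9, r = -5.
Plug into h(y) = y^3 - p y^2 - 4 r y + (4 p r - q^2):
  h(y) = y^3 - (-4) y^2 - 4*(-5) y + (4*(-4)*(-5) - (9)^2)
       = y^3 + (4) y^2 + (20) y + (-1).
Simplifying: h(y) = y^3 + 4*y^2 + 20*y - 1.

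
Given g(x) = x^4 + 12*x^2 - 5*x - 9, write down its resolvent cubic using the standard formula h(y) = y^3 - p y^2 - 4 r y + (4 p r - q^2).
h(y) = y^3 - 12*y^2 + 36*y - 457

Identify coefficients: p = 12, q = -5, r = -9.
Plug into h(y) = y^3 - p y^2 - 4 r y + (4 p r - q^2):
  h(y) = y^3 - (12) y^2 - 4*(-9) y + (4*(12)*(-9) - (-5)^2)
       = y^3 + (-12) y^2 + (36) y + (-457).
Simplifying: h(y) = y^3 - 12*y^2 + 36*y - 457.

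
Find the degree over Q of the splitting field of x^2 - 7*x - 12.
[K:Q] = 2

The discriminant of x^2 + (-7)*x + (-12) is b^2 - 4c = 49 - (-48) = 97. Since 97 is not a perfect square in Q, the polynomial is irreducible over Q. Its two roots generate a degree-2 extension, so [K:Q] = 2.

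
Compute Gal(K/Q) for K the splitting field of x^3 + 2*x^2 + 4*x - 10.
Gal(K/Q) = S_3 (symmetric group of order 6)

Compute the discriminant of x^3 + (2)*x^2 + (4)*x + (-10): Δ = -4012. Since Δ is not a rational square, the Galois group is not contained in A_3; it must be the full S_3 (irreducibility of the cubic rules out anything smaller).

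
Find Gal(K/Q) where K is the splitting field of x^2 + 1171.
Gal(K/Q) = Z/2Z (cyclic of order 2)

x^2 + 1171 is irreducible over Q since -1171 is not a rational square. The splitting field Q(sqrt(-1171)) has degree 2 over Q, and its unique nontrivial automorphism is sqrt(-1171) ↦ -sqrt(-1171). Hence Gal(Q(sqrt(-1171))/Q) = Z/2Z.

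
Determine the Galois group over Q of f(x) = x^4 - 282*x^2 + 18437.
Gal(K/Q) = V_4 (Klein four-group, Z/2Z × Z/2Z)

f factors as (x^2 - 179)(x^2 - 103), so the splitting field is K = Q(sqrt(179), sqrt(103)). The elements 179, 103, 18437 are all non-squares in Q, so sqrt(179) and sqrt(103) generate independent quadratic extensions. Thus [K:Q] = 4 and Gal(K/Q) is generated by the two order-2 automorphisms sqrt(179) ↦ -sqrt(179) and sqrt(103) ↦ -sqrt(103), giving V_4.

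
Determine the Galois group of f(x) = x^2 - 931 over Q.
Gal(K/Q) = Z/2Z (cyclic of order 2)

x^2 - 931 is irreducible over Q since 931 is not a rational square. The splitting field Q(sqrt(931)) has degree 2 over Q, and its unique nontrivial automorphism is sqrt(931) ↦ -sqrt(931). Hence Gal(Q(sqrt(931))/Q) = Z/2Z.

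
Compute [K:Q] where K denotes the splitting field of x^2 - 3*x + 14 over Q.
[K:Q] = 2

The discriminant of x^2 + (-3)*x + (14) is b^2 - 4c = 9 - (56) = -47. Since -47 is not a perfect square in Q, the polynomial is irreducible over Q. Its two roots generate a degree-2 extension, so [K:Q] = 2.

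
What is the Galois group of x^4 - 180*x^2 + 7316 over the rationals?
Gal(K/Q) = V_4 (Klein four-group, Z/2Z × Z/2Z)

f factors as (x^2 - 62)(x^2 - 118), so the splitting field is K = Q(sqrt(62), sqrt(118)). The elements 62, 118, 7316 are all non-squares in Q, so sqrt(62) and sqrt(118) generate independent quadratic extensions. Thus [K:Q] = 4 and Gal(K/Q) is generated by the two order-2 automorphisms sqrt(62) ↦ -sqrt(62) and sqrt(118) ↦ -sqrt(118), giving V_4.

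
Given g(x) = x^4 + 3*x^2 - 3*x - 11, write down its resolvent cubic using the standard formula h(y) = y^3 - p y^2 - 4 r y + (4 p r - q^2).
h(y) = y^3 - 3*y^2 + 44*y - 141

Identify coefficients: p = 3, q = -3, r = -11.
Plug into h(y) = y^3 - p y^2 - 4 r y + (4 p r - q^2):
  h(y) = y^3 - (3) y^2 - 4*(-11) y + (4*(3)*(-11) - (-3)^2)
       = y^3 + (-3) y^2 + (44) y + (-141).
Simplifying: h(y) = y^3 - 3*y^2 + 44*y - 141.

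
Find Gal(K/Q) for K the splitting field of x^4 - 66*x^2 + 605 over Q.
Gal(K/Q) = V_4 (Klein four-group, Z/2Z × Z/2Z)

f factors as (x^2 - 55)(x^2 - 11), so the splitting field is K = Q(sqrt(55), sqrt(11)). The elements 55, 11, 605 are all non-squares in Q, so sqrt(55) and sqrt(11) generate independent quadratic extensions. Thus [K:Q] = 4 and Gal(K/Q) is generated by the two order-2 automorphisms sqrt(55) ↦ -sqrt(55) and sqrt(11) ↦ -sqrt(11), giving V_4.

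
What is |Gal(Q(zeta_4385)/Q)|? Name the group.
|Gal(Q(zeta_4385)/Q)| = phi(4385) = 3504; group ≅ (Z/4385Z)^* ≅ Z/4Z × Z/876Z

The n-th cyclotomic polynomial Φ_4385(x) is the minimal polynomial of zeta_4385 over Q and has degree phi(4385) = 3504. So Q(zeta_4385) is a degree-3504 Galois extension with Galois group (Z/4385Z)^*. By CRT, (Z/4385Z)^* ≅ (Z/5Z)^* × (Z/877Z)^*. Each prime-power unit group is (Z/5Z)^* ≅ Z/4Z; (Z/877Z)^* ≅ Z/876Z. Hence Gal(Q(zeta_4385)/Q) ≅ Z/4Z × Z/876Z.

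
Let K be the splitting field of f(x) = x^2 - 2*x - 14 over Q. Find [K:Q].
[K:Q] = 2

The discriminant of x^2 + (-2)*x + (-14) is b^2 - 4c = 4 - (-56) = 60. Since 60 is not a perfect square in Q, the polynomial is irreducible over Q. Its two roots generate a degree-2 extension, so [K:Q] = 2.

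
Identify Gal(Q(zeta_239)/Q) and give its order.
|Gal(Q(zeta_239)/Q)| = phi(239) = 238; group ≅ (Z/239Z)^* ≅ Z/238Z

The n-th cyclotomic polynomial Φ_239(x) is the minimal polynomial of zeta_239 over Q and has degree phi(239) = 238. So Q(zeta_239) is a degree-238 Galois extension with Galois group (Z/239Z)^*. (Z/239Z)^* is cyclic since 239 is an odd prime power (or 4). Hence Gal(Q(zeta_239)/Q) ≅ Z/238Z.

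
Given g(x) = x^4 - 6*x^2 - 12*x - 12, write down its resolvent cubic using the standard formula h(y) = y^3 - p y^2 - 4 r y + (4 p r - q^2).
h(y) = y^3 + 6*y^2 + 48*y + 144

Identify coefficients: p = -6, q = -12, r = -12.
Plug into h(y) = y^3 - p y^2 - 4 r y + (4 p r - q^2):
  h(y) = y^3 - (-6) y^2 - 4*(-12) y + (4*(-6)*(-12) - (-12)^2)
       = y^3 + (6) y^2 + (48) y + (144).
Simplifying: h(y) = y^3 + 6*y^2 + 48*y + 144.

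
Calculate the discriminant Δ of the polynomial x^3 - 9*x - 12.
Δ = -972

For a depressed cubic x^3 + p x + q the discriminant is Δ = -4 p^3 - 27 q^2 = -4*(-9)^3 - 27*(-12)^2 = 2916 - 3888 = -972.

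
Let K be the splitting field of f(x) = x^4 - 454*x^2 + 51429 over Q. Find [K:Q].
[K:Q] = 4

f factors as (x^2 - 217)(x^2 - 237); the splitting field is K = Q(sqrt(217), sqrt(237)). Since 217, 237, and 51429 are all non-squares in Q, the three subfields Q(sqrt(217)), Q(sqrt(237)), Q(sqrt(51429)) are distinct degree-2 extensions, so [K:Q] = 4 (Klein four Galois group).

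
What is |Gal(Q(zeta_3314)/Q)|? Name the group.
|Gal(Q(zeta_3314)/Q)| = phi(3314) = 1656; group ≅ (Z/3314Z)^* ≅ Z/1656Z

The n-th cyclotomic polynomial Φ_3314(x) is the minimal polynomial of zeta_3314 over Q and has degree phi(3314) = 1656. So Q(zeta_3314) is a degree-1656 Galois extension with Galois group (Z/3314Z)^*. By CRT, (Z/3314Z)^* ≅ (Z/2Z)^* × (Z/1657Z)^*. Each prime-power unit group is (Z/2Z)^* ≅ trivial group (order 1); (Z/1657Z)^* ≅ Z/1656Z. Hence Gal(Q(zeta_3314)/Q) ≅ Z/1656Z.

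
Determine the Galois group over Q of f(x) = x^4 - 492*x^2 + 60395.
Gal(K/Q) = V_4 (Klein four-group, Z/2Z × Z/2Z)

f factors as (x^2 - 257)(x^2 - 235), so the splitting field is K = Q(sqrt(257), sqrt(235)). The elements 257, 235, 60395 are all non-squares in Q, so sqrt(257) and sqrt(235) generate independent quadratic extensions. Thus [K:Q] = 4 and Gal(K/Q) is generated by the two order-2 automorphisms sqrt(257) ↦ -sqrt(257) and sqrt(235) ↦ -sqrt(235), giving V_4.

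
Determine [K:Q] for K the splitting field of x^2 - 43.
[K:Q] = 2

The polynomial x^2 - 43 is irreducible over Q since 43 is not a perfect square. Its splitting field is Q(sqrt(43)), which has degree 2 over Q.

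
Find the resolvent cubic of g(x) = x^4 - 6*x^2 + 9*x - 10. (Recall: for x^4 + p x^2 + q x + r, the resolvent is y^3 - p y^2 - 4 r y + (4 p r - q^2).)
h(y) = y^3 + 6*y^2 + 40*y + 159

Identify coefficients: p = -6, q = 9, r = -10.
Plug into h(y) = y^3 - p y^2 - 4 r y + (4 p r - q^2):
  h(y) = y^3 - (-6) y^2 - 4*(-10) y + (4*(-6)*(-10) - (9)^2)
       = y^3 + (6) y^2 + (40) y + (159).
Simplifying: h(y) = y^3 + 6*y^2 + 40*y + 159.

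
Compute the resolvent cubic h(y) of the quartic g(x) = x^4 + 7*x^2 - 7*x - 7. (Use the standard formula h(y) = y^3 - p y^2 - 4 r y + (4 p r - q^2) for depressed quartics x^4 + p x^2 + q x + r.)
h(y) = y^3 - 7*y^2 + 28*y - 245

Identify coefficients: p = 7, q = -7, r = -7.
Plug into h(y) = y^3 - p y^2 - 4 r y + (4 p r - q^2):
  h(y) = y^3 - (7) y^2 - 4*(-7) y + (4*(7)*(-7) - (-7)^2)
       = y^3 + (-7) y^2 + (28) y + (-245).
Simplifying: h(y) = y^3 - 7*y^2 + 28*y - 245.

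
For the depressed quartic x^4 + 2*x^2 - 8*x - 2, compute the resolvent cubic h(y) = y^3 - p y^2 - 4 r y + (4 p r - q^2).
h(y) = y^3 - 2*y^2 + 8*y - 80

Identify coefficients: p = 2, q = -8, r = -2.
Plug into h(y) = y^3 - p y^2 - 4 r y + (4 p r - q^2):
  h(y) = y^3 - (2) y^2 - 4*(-2) y + (4*(2)*(-2) - (-8)^2)
       = y^3 + (-2) y^2 + (8) y + (-80).
Simplifying: h(y) = y^3 - 2*y^2 + 8*y - 80.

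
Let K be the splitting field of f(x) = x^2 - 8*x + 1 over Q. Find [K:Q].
[K:Q] = 2

The discriminant of x^2 + (-8)*x + (1) is b^2 - 4c = 64 - (4) = 60. Since 60 is not a perfect square in Q, the polynomial is irreducible over Q. Its two roots generate a degree-2 extension, so [K:Q] = 2.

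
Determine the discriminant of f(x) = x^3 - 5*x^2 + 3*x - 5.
Δ = -1708

For x^3 + a x^2 + b x + c the discriminant is Δ = 18 a b c - 4 a^3 c + a^2 b^2 - 4 b^3 - 27 c^2.
Plug a = -5, b = 3, c = -5:
  18*(-5)*(3)*(-5) - 4*(-5)^3*(-5) + (-5)^2*(3)^2 - 4*(3)^3 - 27*(-5)^2
  = 1350 + (-2500) + 225 + (-108) + (-675)
  = -1708.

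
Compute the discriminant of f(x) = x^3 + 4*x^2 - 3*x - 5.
Δ = 1937

For x^3 + a x^2 + b x + c the discriminant is Δ = 18 a b c - 4 a^3 c + a^2 b^2 - 4 b^3 - 27 c^2.
Plug a = 4, b = -3, c = -5:
  18*(4)*(-3)*(-5) - 4*(4)^3*(-5) + (4)^2*(-3)^2 - 4*(-3)^3 - 27*(-5)^2
  = 1080 + (1280) + 144 + (108) + (-675)
  = 1937.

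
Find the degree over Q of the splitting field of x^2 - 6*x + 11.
[K:Q] = 2

The discriminant of x^2 + (-6)*x + (11) is b^2 - 4c = 36 - (44) = -8. Since -8 is not a perfect square in Q, the polynomial is irreducible over Q. Its two roots generate a degree-2 extension, so [K:Q] = 2.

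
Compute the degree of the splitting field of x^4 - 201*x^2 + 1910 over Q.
[K:Q] = 4

f factors as (x^2 - 10)(x^2 - 191); the splitting field is K = Q(sqrt(10), sqrt(191)). Since 10, 191, and 1910 are all non-squares in Q, the three subfields Q(sqrt(10)), Q(sqrt(191)), Q(sqrt(1910)) are distinct degree-2 extensions, so [K:Q] = 4 (Klein four Galois group).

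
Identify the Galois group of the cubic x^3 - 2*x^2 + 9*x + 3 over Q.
Gal(K/Q) = S_3 (symmetric group of order 6)

Compute the discriminant of x^3 + (-2)*x^2 + (9)*x + (3): Δ = -3711. Since Δ is not a rational square, the Galois group is not contained in A_3; it must be the full S_3 (irreducibility of the cubic rules out anything smaller).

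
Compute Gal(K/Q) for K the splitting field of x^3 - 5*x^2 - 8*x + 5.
Gal(K/Q) = S_3 (symmetric group of order 6)

Compute the discriminant of x^3 + (-5)*x^2 + (-8)*x + (5): Δ = 9073. Since Δ is not a rational square, the Galois group is not contained in A_3; it must be the full S_3 (irreducibility of the cubic rules out anything smaller).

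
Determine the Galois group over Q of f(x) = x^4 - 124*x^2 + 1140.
Gal(K/Q) = V_4 (Klein four-group, Z/2Z × Z/2Z)

f factors as (x^2 - 114)(x^2 - 10), so the splitting field is K = Q(sqrt(114), sqrt(10)). The elements 114, 10, 1140 are all non-squares in Q, so sqrt(114) and sqrt(10) generate independent quadratic extensions. Thus [K:Q] = 4 and Gal(K/Q) is generated by the two order-2 automorphisms sqrt(114) ↦ -sqrt(114) and sqrt(10) ↦ -sqrt(10), giving V_4.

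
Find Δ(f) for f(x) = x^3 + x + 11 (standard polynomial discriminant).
Δ = -3271

For a depressed cubic x^3 + p x + q the discriminant is Δ = -4 p^3 - 27 q^2 = -4*(1)^3 - 27*(11)^2 = -4 - 3267 = -3271.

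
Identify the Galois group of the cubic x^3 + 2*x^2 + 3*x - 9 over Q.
Gal(K/Q) = S_3 (symmetric group of order 6)

Compute the discriminant of x^3 + (2)*x^2 + (3)*x + (-9): Δ = -2943. Since Δ is not a rational square, the Galois group is not contained in A_3; it must be the full S_3 (irreducibility of the cubic rules out anything smaller).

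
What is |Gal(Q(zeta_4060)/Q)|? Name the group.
|Gal(Q(zeta_4060)/Q)| = phi(4060) = 1344; group ≅ (Z/4060Z)^* ≅ Z/2Z × Z/4Z × Z/6Z × Z/28Z

The n-th cyclotomic polynomial Φ_4060(x) is the minimal polynomial of zeta_4060 over Q and has degree phi(4060) = 1344. So Q(zeta_4060) is a degree-1344 Galois extension with Galois group (Z/4060Z)^*. By CRT, (Z/4060Z)^* ≅ (Z/4Z)^* × (Z/5Z)^* × (Z/7Z)^* × (Z/29Z)^*. Each prime-power unit group is (Z/4Z)^* ≅ Z/2Z; (Z/5Z)^* ≅ Z/4Z; (Z/7Z)^* ≅ Z/6Z; (Z/29Z)^* ≅ Z/28Z. Hence Gal(Q(zeta_4060)/Q) ≅ Z/2Z × Z/4Z × Z/6Z × Z/28Z.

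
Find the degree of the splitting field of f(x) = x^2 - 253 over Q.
[K:Q] = 2

The polynomial x^2 - 253 is irreducible over Q since 253 is not a perfect square. Its splitting field is Q(sqrt(253)), which has degree 2 over Q.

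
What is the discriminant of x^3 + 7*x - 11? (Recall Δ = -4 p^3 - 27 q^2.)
Δ = -4639

For a depressed cubic x^3 + p x + q the discriminant is Δ = -4 p^3 - 27 q^2 = -4*(7)^3 - 27*(-11)^2 = -1372 - 3267 = -4639.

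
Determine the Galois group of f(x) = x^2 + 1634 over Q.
Gal(K/Q) = Z/2Z (cyclic of order 2)

x^2 + 1634 is irreducible over Q since -1634 is not a rational square. The splitting field Q(sqrt(-1634)) has degree 2 over Q, and its unique nontrivial automorphism is sqrt(-1634) ↦ -sqrt(-1634). Hence Gal(Q(sqrt(-1634))/Q) = Z/2Z.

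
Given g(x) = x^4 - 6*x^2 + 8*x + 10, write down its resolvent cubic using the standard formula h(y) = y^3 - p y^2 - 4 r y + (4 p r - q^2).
h(y) = y^3 + 6*y^2 - 40*y - 304

Identify coefficients: p = -6, q = 8, r = 10.
Plug into h(y) = y^3 - p y^2 - 4 r y + (4 p r - q^2):
  h(y) = y^3 - (-6) y^2 - 4*(10) y + (4*(-6)*(10) - (8)^2)
       = y^3 + (6) y^2 + (-40) y + (-304).
Simplifying: h(y) = y^3 + 6*y^2 - 40*y - 304.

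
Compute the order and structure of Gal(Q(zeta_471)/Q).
|Gal(Q(zeta_471)/Q)| = phi(471) = 312; group ≅ (Z/471Z)^* ≅ Z/2Z × Z/156Z

The n-th cyclotomic polynomial Φ_471(x) is the minimal polynomial of zeta_471 over Q and has degree phi(471) = 312. So Q(zeta_471) is a degree-312 Galois extension with Galois group (Z/471Z)^*. By CRT, (Z/471Z)^* ≅ (Z/3Z)^* × (Z/157Z)^*. Each prime-power unit group is (Z/3Z)^* ≅ Z/2Z; (Z/157Z)^* ≅ Z/156Z. Hence Gal(Q(zeta_471)/Q) ≅ Z/2Z × Z/156Z.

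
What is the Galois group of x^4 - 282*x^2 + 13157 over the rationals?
Gal(K/Q) = V_4 (Klein four-group, Z/2Z × Z/2Z)

f factors as (x^2 - 59)(x^2 - 223), so the splitting field is K = Q(sqrt(59), sqrt(223)). The elements 59, 223, 13157 are all non-squares in Q, so sqrt(59) and sqrt(223) generate independent quadratic extensions. Thus [K:Q] = 4 and Gal(K/Q) is generated by the two order-2 automorphisms sqrt(59) ↦ -sqrt(59) and sqrt(223) ↦ -sqrt(223), giving V_4.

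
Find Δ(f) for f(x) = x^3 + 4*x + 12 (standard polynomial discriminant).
Δ = -4144

For a depressed cubic x^3 + p x + q the discriminant is Δ = -4 p^3 - 27 q^2 = -4*(4)^3 - 27*(12)^2 = -256 - 3888 = -4144.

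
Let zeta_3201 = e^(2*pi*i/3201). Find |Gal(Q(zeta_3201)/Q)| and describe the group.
|Gal(Q(zeta_3201)/Q)| = phi(3201) = 1920; group ≅ (Z/3201Z)^* ≅ Z/2Z × Z/10Z × Z/96Z

The n-th cyclotomic polynomial Φ_3201(x) is the minimal polynomial of zeta_3201 over Q and has degree phi(3201) = 1920. So Q(zeta_3201) is a degree-1920 Galois extension with Galois group (Z/3201Z)^*. By CRT, (Z/3201Z)^* ≅ (Z/3Z)^* × (Z/11Z)^* × (Z/97Z)^*. Each prime-power unit group is (Z/3Z)^* ≅ Z/2Z; (Z/11Z)^* ≅ Z/10Z; (Z/97Z)^* ≅ Z/96Z. Hence Gal(Q(zeta_3201)/Q) ≅ Z/2Z × Z/10Z × Z/96Z.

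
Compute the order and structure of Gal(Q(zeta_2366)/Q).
|Gal(Q(zeta_2366)/Q)| = phi(2366) = 936; group ≅ (Z/2366Z)^* ≅ Z/6Z × Z/156Z

The n-th cyclotomic polynomial Φ_2366(x) is the minimal polynomial of zeta_2366 over Q and has degree phi(2366) = 936. So Q(zeta_2366) is a degree-936 Galois extension with Galois group (Z/2366Z)^*. By CRT, (Z/2366Z)^* ≅ (Z/2Z)^* × (Z/7Z)^* × (Z/169Z)^*. Each prime-power unit group is (Z/2Z)^* ≅ trivial group (order 1); (Z/7Z)^* ≅ Z/6Z; (Z/169Z)^* ≅ Z/156Z. Hence Gal(Q(zeta_2366)/Q) ≅ Z/6Z × Z/156Z.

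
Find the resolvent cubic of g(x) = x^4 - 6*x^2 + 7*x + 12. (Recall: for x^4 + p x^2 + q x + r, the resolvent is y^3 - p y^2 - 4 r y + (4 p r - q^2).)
h(y) = y^3 + 6*y^2 - 48*y - 337

Identify coefficients: p = -6, q = 7, r = 12.
Plug into h(y) = y^3 - p y^2 - 4 r y + (4 p r - q^2):
  h(y) = y^3 - (-6) y^2 - 4*(12) y + (4*(-6)*(12) - (7)^2)
       = y^3 + (6) y^2 + (-48) y + (-337).
Simplifying: h(y) = y^3 + 6*y^2 - 48*y - 337.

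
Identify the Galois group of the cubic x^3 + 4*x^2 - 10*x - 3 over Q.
Gal(K/Q) = S_3 (symmetric group of order 6)

Compute the discriminant of x^3 + (4)*x^2 + (-10)*x + (-3): Δ = 8285. Since Δ is not a rational square, the Galois group is not contained in A_3; it must be the full S_3 (irreducibility of the cubic rules out anything smaller).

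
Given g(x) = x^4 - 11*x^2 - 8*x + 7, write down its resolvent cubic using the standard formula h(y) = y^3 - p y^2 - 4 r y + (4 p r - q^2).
h(y) = y^3 + 11*y^2 - 28*y - 372

Identify coefficients: p = -11, q = -8, r = 7.
Plug into h(y) = y^3 - p y^2 - 4 r y + (4 p r - q^2):
  h(y) = y^3 - (-11) y^2 - 4*(7) y + (4*(-11)*(7) - (-8)^2)
       = y^3 + (11) y^2 + (-28) y + (-372).
Simplifying: h(y) = y^3 + 11*y^2 - 28*y - 372.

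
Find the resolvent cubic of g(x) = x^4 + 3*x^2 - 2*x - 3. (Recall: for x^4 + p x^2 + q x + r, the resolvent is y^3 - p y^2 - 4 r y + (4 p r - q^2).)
h(y) = y^3 - 3*y^2 + 12*y - 40

Identify coefficients: p = 3, q = -2, r = -3.
Plug into h(y) = y^3 - p y^2 - 4 r y + (4 p r - q^2):
  h(y) = y^3 - (3) y^2 - 4*(-3) y + (4*(3)*(-3) - (-2)^2)
       = y^3 + (-3) y^2 + (12) y + (-40).
Simplifying: h(y) = y^3 - 3*y^2 + 12*y - 40.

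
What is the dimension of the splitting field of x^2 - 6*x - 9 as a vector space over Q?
[K:Q] = 2

The discriminant of x^2 + (-6)*x + (-9) is b^2 - 4c = 36 - (-36) = 72. Since 72 is not a perfect square in Q, the polynomial is irreducible over Q. Its two roots generate a degree-2 extension, so [K:Q] = 2.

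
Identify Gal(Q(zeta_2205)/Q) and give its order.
|Gal(Q(zeta_2205)/Q)| = phi(2205) = 1008; group ≅ (Z/2205Z)^* ≅ Z/4Z × Z/6Z × Z/42Z

The n-th cyclotomic polynomial Φ_2205(x) is the minimal polynomial of zeta_2205 over Q and has degree phi(2205) = 1008. So Q(zeta_2205) is a degree-1008 Galois extension with Galois group (Z/2205Z)^*. By CRT, (Z/2205Z)^* ≅ (Z/9Z)^* × (Z/5Z)^* × (Z/49Z)^*. Each prime-power unit group is (Z/9Z)^* ≅ Z/6Z; (Z/5Z)^* ≅ Z/4Z; (Z/49Z)^* ≅ Z/42Z. Hence Gal(Q(zeta_2205)/Q) ≅ Z/4Z × Z/6Z × Z/42Z.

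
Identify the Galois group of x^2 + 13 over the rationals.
Gal(K/Q) = Z/2Z (cyclic of order 2)

x^2 + 13 is irreducible over Q since -13 is not a rational square. The splitting field Q(sqrt(-13)) has degree 2 over Q, and its unique nontrivial automorphism is sqrt(-13) ↦ -sqrt(-13). Hence Gal(Q(sqrt(-13))/Q) = Z/2Z.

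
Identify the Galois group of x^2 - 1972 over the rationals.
Gal(K/Q) = Z/2Z (cyclic of order 2)

x^2 - 1972 is irreducible over Q since 1972 is not a rational square. The splitting field Q(sqrt(1972)) has degree 2 over Q, and its unique nontrivial automorphism is sqrt(1972) ↦ -sqrt(1972). Hence Gal(Q(sqrt(1972))/Q) = Z/2Z.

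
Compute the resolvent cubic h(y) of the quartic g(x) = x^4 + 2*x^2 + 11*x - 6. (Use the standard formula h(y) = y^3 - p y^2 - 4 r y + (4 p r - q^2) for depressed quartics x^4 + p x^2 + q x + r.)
h(y) = y^3 - 2*y^2 + 24*y - 169

Identify coefficients: p = 2, q = 11, r = -6.
Plug into h(y) = y^3 - p y^2 - 4 r y + (4 p r - q^2):
  h(y) = y^3 - (2) y^2 - 4*(-6) y + (4*(2)*(-6) - (11)^2)
       = y^3 + (-2) y^2 + (24) y + (-169).
Simplifying: h(y) = y^3 - 2*y^2 + 24*y - 169.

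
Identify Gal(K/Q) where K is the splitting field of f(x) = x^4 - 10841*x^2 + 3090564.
Gal(K/Q) = Z/2Z (cyclic of order 2)

f factors as (x^2 - 293)(x^2 - 10548), so the splitting field is K = Q(sqrt(293), sqrt(10548)). The squarefree part of 293 is 293 and the squarefree part of 10548 is also 293, so sqrt(293) and sqrt(10548) are both rational multiples of sqrt(293). Hence Q(sqrt(293)) = Q(sqrt(10548)) = Q(sqrt(293)), and the splitting field collapses to a single degree-2 extension with Galois group Z/2Z.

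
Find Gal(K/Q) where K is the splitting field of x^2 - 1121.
Gal(K/Q) = Z/2Z (cyclic of order 2)

x^2 - 1121 is irreducible over Q since 1121 is not a rational square. The splitting field Q(sqrt(1121)) has degree 2 over Q, and its unique nontrivial automorphism is sqrt(1121) ↦ -sqrt(1121). Hence Gal(Q(sqrt(1121))/Q) = Z/2Z.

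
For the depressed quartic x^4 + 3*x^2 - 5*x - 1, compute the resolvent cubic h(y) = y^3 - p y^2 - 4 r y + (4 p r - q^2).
h(y) = y^3 - 3*y^2 + 4*y - 37

Identify coefficients: p = 3, q = -5, r = -1.
Plug into h(y) = y^3 - p y^2 - 4 r y + (4 p r - q^2):
  h(y) = y^3 - (3) y^2 - 4*(-1) y + (4*(3)*(-1) - (-5)^2)
       = y^3 + (-3) y^2 + (4) y + (-37).
Simplifying: h(y) = y^3 - 3*y^2 + 4*y - 37.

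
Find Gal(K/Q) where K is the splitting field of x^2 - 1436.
Gal(K/Q) = Z/2Z (cyclic of order 2)

x^2 - 1436 is irreducible over Q since 1436 is not a rational square. The splitting field Q(sqrt(1436)) has degree 2 over Q, and its unique nontrivial automorphism is sqrt(1436) ↦ -sqrt(1436). Hence Gal(Q(sqrt(1436))/Q) = Z/2Z.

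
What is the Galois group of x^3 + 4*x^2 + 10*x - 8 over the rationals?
Gal(K/Q) = S_3 (symmetric group of order 6)

Compute the discriminant of x^3 + (4)*x^2 + (10)*x + (-8): Δ = -7840. Since Δ is not a rational square, the Galois group is not contained in A_3; it must be the full S_3 (irreducibility of the cubic rules out anything smaller).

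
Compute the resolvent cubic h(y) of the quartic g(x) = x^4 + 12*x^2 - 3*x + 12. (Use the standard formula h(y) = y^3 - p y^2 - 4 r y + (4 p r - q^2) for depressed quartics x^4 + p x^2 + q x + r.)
h(y) = y^3 - 12*y^2 - 48*y + 567

Identify coefficients: p = 12, q = -3, r = 12.
Plug into h(y) = y^3 - p y^2 - 4 r y + (4 p r - q^2):
  h(y) = y^3 - (12) y^2 - 4*(12) y + (4*(12)*(12) - (-3)^2)
       = y^3 + (-12) y^2 + (-48) y + (567).
Simplifying: h(y) = y^3 - 12*y^2 - 48*y + 567.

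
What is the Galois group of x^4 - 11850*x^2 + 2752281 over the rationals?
Gal(K/Q) = Z/2Z (cyclic of order 2)

f factors as (x^2 - 11613)(x^2 - 237), so the splitting field is K = Q(sqrt(11613), sqrt(237)). The squarefree part of 11613 is 237 and the squarefree part of 237 is also 237, so sqrt(11613) and sqrt(237) are both rational multiples of sqrt(237). Hence Q(sqrt(11613)) = Q(sqrt(237)) = Q(sqrt(237)), and the splitting field collapses to a single degree-2 extension with Galois group Z/2Z.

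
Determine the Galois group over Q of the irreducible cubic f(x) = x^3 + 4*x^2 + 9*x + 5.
Gal(K/Q) = S_3 (symmetric group of order 6)

Compute the discriminant of x^3 + (4)*x^2 + (9)*x + (5): Δ = -335. Since Δ is not a rational square, the Galois group is not contained in A_3; it must be the full S_3 (irreducibility of the cubic rules out anything smaller).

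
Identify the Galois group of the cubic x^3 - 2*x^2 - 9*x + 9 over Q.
Gal(K/Q) = S_3 (symmetric group of order 6)

Compute the discriminant of x^3 + (-2)*x^2 + (-9)*x + (9): Δ = 4257. Since Δ is not a rational square, the Galois group is not contained in A_3; it must be the full S_3 (irreducibility of the cubic rules out anything smaller).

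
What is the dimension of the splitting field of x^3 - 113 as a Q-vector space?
[K:Q] = 6

x^3 - 113 has one real root r = 113^(1/3) and two complex roots r*zeta_3, r*zeta_3^2 where zeta_3 = e^(2*pi*i/3). The splitting field is Q(r, zeta_3). [Q(r):Q] = 3 and [Q(zeta_3):Q] = 2 with gcd = 1, so [Q(r, zeta_3):Q] = 3 * 2 = 6.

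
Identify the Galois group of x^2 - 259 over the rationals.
Gal(K/Q) = Z/2Z (cyclic of order 2)

x^2 - 259 is irreducible over Q since 259 is not a rational square. The splitting field Q(sqrt(259)) has degree 2 over Q, and its unique nontrivial automorphism is sqrt(259) ↦ -sqrt(259). Hence Gal(Q(sqrt(259))/Q) = Z/2Z.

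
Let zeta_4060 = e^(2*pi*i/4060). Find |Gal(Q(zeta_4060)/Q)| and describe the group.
|Gal(Q(zeta_4060)/Q)| = phi(4060) = 1344; group ≅ (Z/4060Z)^* ≅ Z/2Z × Z/4Z × Z/6Z × Z/28Z

The n-th cyclotomic polynomial Φ_4060(x) is the minimal polynomial of zeta_4060 over Q and has degree phi(4060) = 1344. So Q(zeta_4060) is a degree-1344 Galois extension with Galois group (Z/4060Z)^*. By CRT, (Z/4060Z)^* ≅ (Z/4Z)^* × (Z/5Z)^* × (Z/7Z)^* × (Z/29Z)^*. Each prime-power unit group is (Z/4Z)^* ≅ Z/2Z; (Z/5Z)^* ≅ Z/4Z; (Z/7Z)^* ≅ Z/6Z; (Z/29Z)^* ≅ Z/28Z. Hence Gal(Q(zeta_4060)/Q) ≅ Z/2Z × Z/4Z × Z/6Z × Z/28Z.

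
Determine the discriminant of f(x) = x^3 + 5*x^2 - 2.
Δ = 892

For x^3 + a x^2 + b x + c the discriminant is Δ = 18 a b c - 4 a^3 c + a^2 b^2 - 4 b^3 - 27 c^2.
Plug a = 5, b = 0, c = -2:
  18*(5)*(0)*(-2) - 4*(5)^3*(-2) + (5)^2*(0)^2 - 4*(0)^3 - 27*(-2)^2
  = 0 + (1000) + 0 + (0) + (-108)
  = 892.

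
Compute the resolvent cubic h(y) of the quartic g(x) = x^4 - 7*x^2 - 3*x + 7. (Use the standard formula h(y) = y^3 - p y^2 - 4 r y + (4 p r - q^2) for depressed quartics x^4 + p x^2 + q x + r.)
h(y) = y^3 + 7*y^2 - 28*y - 205

Identify coefficients: p = -7, q = -3, r = 7.
Plug into h(y) = y^3 - p y^2 - 4 r y + (4 p r - q^2):
  h(y) = y^3 - (-7) y^2 - 4*(7) y + (4*(-7)*(7) - (-3)^2)
       = y^3 + (7) y^2 + (-28) y + (-205).
Simplifying: h(y) = y^3 + 7*y^2 - 28*y - 205.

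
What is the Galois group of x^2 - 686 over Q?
Gal(K/Q) = Z/2Z (cyclic of order 2)

x^2 - 686 is irreducible over Q since 686 is not a rational square. The splitting field Q(sqrt(686)) has degree 2 over Q, and its unique nontrivial automorphism is sqrt(686) ↦ -sqrt(686). Hence Gal(Q(sqrt(686))/Q) = Z/2Z.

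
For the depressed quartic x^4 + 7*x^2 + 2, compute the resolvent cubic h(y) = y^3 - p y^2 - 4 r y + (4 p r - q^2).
h(y) = y^3 - 7*y^2 - 8*y + 56

Identify coefficients: p = 7, q = 0, r = 2.
Plug into h(y) = y^3 - p y^2 - 4 r y + (4 p r - q^2):
  h(y) = y^3 - (7) y^2 - 4*(2) y + (4*(7)*(2) - (0)^2)
       = y^3 + (-7) y^2 + (-8) y + (56).
Simplifying: h(y) = y^3 - 7*y^2 - 8*y + 56.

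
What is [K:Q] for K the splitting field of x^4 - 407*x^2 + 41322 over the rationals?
[K:Q] = 4

f factors as (x^2 - 213)(x^2 - 194); the splitting field is K = Q(sqrt(213), sqrt(194)). Since 213, 194, and 41322 are all non-squares in Q, the three subfields Q(sqrt(213)), Q(sqrt(194)), Q(sqrt(41322)) are distinct degree-2 extensions, so [K:Q] = 4 (Klein four Galois group).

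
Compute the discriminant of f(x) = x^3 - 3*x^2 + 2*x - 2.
Δ = -104

For x^3 + a x^2 + b x + c the discriminant is Δ = 18 a b c - 4 a^3 c + a^2 b^2 - 4 b^3 - 27 c^2.
Plug a = -3, b = 2, c = -2:
  18*(-3)*(2)*(-2) - 4*(-3)^3*(-2) + (-3)^2*(2)^2 - 4*(2)^3 - 27*(-2)^2
  = 216 + (-216) + 36 + (-32) + (-108)
  = -104.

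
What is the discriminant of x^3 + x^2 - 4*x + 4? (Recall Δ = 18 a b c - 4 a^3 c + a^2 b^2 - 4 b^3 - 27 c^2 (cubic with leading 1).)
Δ = -464

For x^3 + a x^2 + b x + c the discriminant is Δ = 18 a b c - 4 a^3 c + a^2 b^2 - 4 b^3 - 27 c^2.
Plug a = 1, b = -4, c = 4:
  18*(1)*(-4)*(4) - 4*(1)^3*(4) + (1)^2*(-4)^2 - 4*(-4)^3 - 27*(4)^2
  = -288 + (-16) + 16 + (256) + (-432)
  = -464.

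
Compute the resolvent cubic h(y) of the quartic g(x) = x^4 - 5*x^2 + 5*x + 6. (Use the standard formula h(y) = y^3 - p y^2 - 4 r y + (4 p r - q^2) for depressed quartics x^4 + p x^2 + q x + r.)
h(y) = y^3 + 5*y^2 - 24*y - 145

Identify coefficients: p = -5, q = 5, r = 6.
Plug into h(y) = y^3 - p y^2 - 4 r y + (4 p r - q^2):
  h(y) = y^3 - (-5) y^2 - 4*(6) y + (4*(-5)*(6) - (5)^2)
       = y^3 + (5) y^2 + (-24) y + (-145).
Simplifying: h(y) = y^3 + 5*y^2 - 24*y - 145.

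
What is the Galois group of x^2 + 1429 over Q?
Gal(K/Q) = Z/2Z (cyclic of order 2)

x^2 + 1429 is irreducible over Q since -1429 is not a rational square. The splitting field Q(sqrt(-1429)) has degree 2 over Q, and its unique nontrivial automorphism is sqrt(-1429) ↦ -sqrt(-1429). Hence Gal(Q(sqrt(-1429))/Q) = Z/2Z.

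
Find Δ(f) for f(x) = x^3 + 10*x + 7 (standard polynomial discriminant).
Δ = -5323

For a depressed cubic x^3 + p x + q the discriminant is Δ = -4 p^3 - 27 q^2 = -4*(10)^3 - 27*(7)^2 = -4000 - 1323 = -5323.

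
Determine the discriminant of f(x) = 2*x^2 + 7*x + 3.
Δ = 25

For a quadratic a x^2 + b x + c the discriminant is Δ = b^2 - 4ac = (7)^2 - 4*(2)*(3) = 49 - (24) = 25.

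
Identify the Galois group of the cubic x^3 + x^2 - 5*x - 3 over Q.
Gal(K/Q) = S_3 (symmetric group of order 6)

Compute the discriminant of x^3 + (1)*x^2 + (-5)*x + (-3): Δ = 564. Since Δ is not a rational square, the Galois group is not contained in A_3; it must be the full S_3 (irreducibility of the cubic rules out anything smaller).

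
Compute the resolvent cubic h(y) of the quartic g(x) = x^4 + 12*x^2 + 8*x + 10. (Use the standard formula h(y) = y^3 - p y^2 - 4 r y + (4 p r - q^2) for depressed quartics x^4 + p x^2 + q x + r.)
h(y) = y^3 - 12*y^2 - 40*y + 416

Identify coefficients: p = 12, q = 8, r = 10.
Plug into h(y) = y^3 - p y^2 - 4 r y + (4 p r - q^2):
  h(y) = y^3 - (12) y^2 - 4*(10) y + (4*(12)*(10) - (8)^2)
       = y^3 + (-12) y^2 + (-40) y + (416).
Simplifying: h(y) = y^3 - 12*y^2 - 40*y + 416.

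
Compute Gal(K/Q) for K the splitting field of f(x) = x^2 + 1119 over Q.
Gal(K/Q) = Z/2Z (cyclic of order 2)

x^2 + 1119 is irreducible over Q since -1119 is not a rational square. The splitting field Q(sqrt(-1119)) has degree 2 over Q, and its unique nontrivial automorphism is sqrt(-1119) ↦ -sqrt(-1119). Hence Gal(Q(sqrt(-1119))/Q) = Z/2Z.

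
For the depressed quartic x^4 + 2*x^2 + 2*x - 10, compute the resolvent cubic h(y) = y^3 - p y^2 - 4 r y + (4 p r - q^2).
h(y) = y^3 - 2*y^2 + 40*y - 84

Identify coefficients: p = 2, q = 2, r = -10.
Plug into h(y) = y^3 - p y^2 - 4 r y + (4 p r - q^2):
  h(y) = y^3 - (2) y^2 - 4*(-10) y + (4*(2)*(-10) - (2)^2)
       = y^3 + (-2) y^2 + (40) y + (-84).
Simplifying: h(y) = y^3 - 2*y^2 + 40*y - 84.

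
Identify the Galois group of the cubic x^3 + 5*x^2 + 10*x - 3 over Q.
Gal(K/Q) = S_3 (symmetric group of order 6)

Compute the discriminant of x^3 + (5)*x^2 + (10)*x + (-3): Δ = -2943. Since Δ is not a rational square, the Galois group is not contained in A_3; it must be the full S_3 (irreducibility of the cubic rules out anything smaller).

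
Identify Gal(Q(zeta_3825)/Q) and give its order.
|Gal(Q(zeta_3825)/Q)| = phi(3825) = 1920; group ≅ (Z/3825Z)^* ≅ Z/6Z × Z/16Z × Z/20Z

The n-th cyclotomic polynomial Φ_3825(x) is the minimal polynomial of zeta_3825 over Q and has degree phi(3825) = 1920. So Q(zeta_3825) is a degree-1920 Galois extension with Galois group (Z/3825Z)^*. By CRT, (Z/3825Z)^* ≅ (Z/9Z)^* × (Z/25Z)^* × (Z/17Z)^*. Each prime-power unit group is (Z/9Z)^* ≅ Z/6Z; (Z/25Z)^* ≅ Z/20Z; (Z/17Z)^* ≅ Z/16Z. Hence Gal(Q(zeta_3825)/Q) ≅ Z/6Z × Z/16Z × Z/20Z.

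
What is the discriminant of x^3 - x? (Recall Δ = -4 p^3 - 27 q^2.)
Δ = 4

For a depressed cubic x^3 + p x + q the discriminant is Δ = -4 p^3 - 27 q^2 = -4*(-1)^3 - 27*(0)^2 = 4 - 0 = 4.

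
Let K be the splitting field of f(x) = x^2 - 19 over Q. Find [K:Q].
[K:Q] = 2

The polynomial x^2 - 19 is irreducible over Q since 19 is not a perfect square. Its splitting field is Q(sqrt(19)), which has degree 2 over Q.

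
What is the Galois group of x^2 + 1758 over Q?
Gal(K/Q) = Z/2Z (cyclic of order 2)

x^2 + 1758 is irreducible over Q since -1758 is not a rational square. The splitting field Q(sqrt(-1758)) has degree 2 over Q, and its unique nontrivial automorphism is sqrt(-1758) ↦ -sqrt(-1758). Hence Gal(Q(sqrt(-1758))/Q) = Z/2Z.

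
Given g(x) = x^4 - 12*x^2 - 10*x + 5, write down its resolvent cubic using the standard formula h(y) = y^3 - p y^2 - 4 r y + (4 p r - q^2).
h(y) = y^3 + 12*y^2 - 20*y - 340

Identify coefficients: p = -12, q = -10, r = 5.
Plug into h(y) = y^3 - p y^2 - 4 r y + (4 p r - q^2):
  h(y) = y^3 - (-12) y^2 - 4*(5) y + (4*(-12)*(5) - (-10)^2)
       = y^3 + (12) y^2 + (-20) y + (-340).
Simplifying: h(y) = y^3 + 12*y^2 - 20*y - 340.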